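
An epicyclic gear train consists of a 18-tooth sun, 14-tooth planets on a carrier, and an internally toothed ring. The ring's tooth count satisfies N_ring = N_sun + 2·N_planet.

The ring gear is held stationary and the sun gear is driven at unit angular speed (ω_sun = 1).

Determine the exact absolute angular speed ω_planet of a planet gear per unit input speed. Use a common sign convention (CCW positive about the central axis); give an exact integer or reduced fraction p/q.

-9/14

N_ring = 18 + 2·14 = 46
18(ω_s−ω_c) = −46(ω_r−ω_c),  ω_r=0, ω_s=1
18(1−ω_c) = −46(0−ω_c)  ⇒  64ω_c = 18  ⇒  ω_c = 9/32
sun–planet: 18·(1−9/32) = −14·(ω_p−ω_c)  ⇒  ω_p−ω_c = −(18/14)·(23/32) = -207/224
ω_p = 9/32 − 207/224 = -9/14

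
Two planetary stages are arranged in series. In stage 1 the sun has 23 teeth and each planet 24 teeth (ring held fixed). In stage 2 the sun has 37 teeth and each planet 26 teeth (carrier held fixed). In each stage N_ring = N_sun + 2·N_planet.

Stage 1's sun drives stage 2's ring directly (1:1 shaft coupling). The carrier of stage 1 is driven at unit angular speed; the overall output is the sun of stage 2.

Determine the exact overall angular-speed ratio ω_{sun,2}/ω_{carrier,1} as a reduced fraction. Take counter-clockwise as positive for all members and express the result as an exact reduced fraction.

Stage 1: N_ring = 23 + 2·24 = 71
Stage 1: 23(ω_s−ω_c) = −71(ω_r−ω_c),  ω_r=0, ω_c=1
Stage 1: ω_s = 1 − (71/23)(0−1) = 94/23
  ⇒ ω_s¹/ω_c¹ = 94/23
Stage 2: N_ring = 37 + 2·26 = 89
Stage 2: 37(ω_s−ω_c) = −89(ω_r−ω_c),  ω_c=0, ω_r=1
Stage 2: ω_s = 0 − (89/37)(1−0) = -89/37
  ⇒ ω_s²/ω_r² = -89/37
Coupling ω_r² = ω_s¹ ⇒ overall = 94/23 × -89/37 = -8366/851

-8366/851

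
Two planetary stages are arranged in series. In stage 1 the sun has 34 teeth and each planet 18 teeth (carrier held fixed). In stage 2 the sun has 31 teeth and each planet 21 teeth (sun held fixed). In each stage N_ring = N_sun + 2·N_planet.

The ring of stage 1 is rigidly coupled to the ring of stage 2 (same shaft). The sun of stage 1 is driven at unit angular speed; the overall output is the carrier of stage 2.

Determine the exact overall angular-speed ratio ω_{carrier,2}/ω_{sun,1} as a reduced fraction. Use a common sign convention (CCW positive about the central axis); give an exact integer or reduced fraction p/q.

Stage 1: N_ring = 34 + 2·18 = 70
Stage 1: 34(ω_s−ω_c) = −70(ω_r−ω_c),  ω_c=0, ω_s=1
Stage 1: ω_r = 0 − (34/70)(1−0) = -17/35
  ⇒ ω_r¹/ω_s¹ = -17/35
Stage 2: N_ring = 31 + 2·21 = 73
Stage 2: 31(ω_s−ω_c) = −73(ω_r−ω_c),  ω_s=0, ω_r=1
Stage 2: 31(0−ω_c) = −73(1−ω_c)  ⇒  104ω_c = 73  ⇒  ω_c = 73/104
  ⇒ ω_c²/ω_r² = 73/104
Coupling ω_r² = ω_r¹ ⇒ overall = -17/35 × 73/104 = -1241/3640

-1241/3640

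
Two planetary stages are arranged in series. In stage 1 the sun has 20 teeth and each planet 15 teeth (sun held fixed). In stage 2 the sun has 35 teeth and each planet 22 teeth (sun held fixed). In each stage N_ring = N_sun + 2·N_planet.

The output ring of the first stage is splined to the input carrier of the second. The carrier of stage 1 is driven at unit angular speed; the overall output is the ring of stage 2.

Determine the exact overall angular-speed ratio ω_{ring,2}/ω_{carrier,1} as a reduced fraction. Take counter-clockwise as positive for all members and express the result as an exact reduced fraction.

798/395

Stage 1: N_ring = 20 + 2·15 = 50
Stage 1: 20(ω_s−ω_c) = −50(ω_r−ω_c),  ω_s=0, ω_c=1
Stage 1: ω_r = 1 − (20/50)(0−1) = 7/5
  ⇒ ω_r¹/ω_c¹ = 7/5
Stage 2: N_ring = 35 + 2·22 = 79
Stage 2: 35(ω_s−ω_c) = −79(ω_r−ω_c),  ω_s=0, ω_c=1
Stage 2: ω_r = 1 − (35/79)(0−1) = 114/79
  ⇒ ω_r²/ω_c² = 114/79
Coupling ω_c² = ω_r¹ ⇒ overall = 7/5 × 114/79 = 798/395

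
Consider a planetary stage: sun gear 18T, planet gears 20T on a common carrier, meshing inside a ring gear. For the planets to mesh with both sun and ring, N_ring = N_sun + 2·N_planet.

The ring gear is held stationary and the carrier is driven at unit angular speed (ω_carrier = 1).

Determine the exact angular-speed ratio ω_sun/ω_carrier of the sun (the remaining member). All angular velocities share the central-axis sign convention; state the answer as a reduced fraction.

N_ring = 18 + 2·20 = 58
18(ω_s−ω_c) = −58(ω_r−ω_c),  ω_r=0, ω_c=1
ω_s = 1 − (58/18)(0−1) = 38/9
ω_s/ω_c = 38/9

38/9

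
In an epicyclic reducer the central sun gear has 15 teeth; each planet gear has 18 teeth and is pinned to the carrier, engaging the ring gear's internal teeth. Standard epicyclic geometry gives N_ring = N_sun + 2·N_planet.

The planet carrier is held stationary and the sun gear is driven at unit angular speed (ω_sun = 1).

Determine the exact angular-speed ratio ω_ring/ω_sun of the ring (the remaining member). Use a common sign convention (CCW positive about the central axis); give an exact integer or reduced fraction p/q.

N_ring = 15 + 2·18 = 51
15(ω_s−ω_c) = −51(ω_r−ω_c),  ω_c=0, ω_s=1
ω_r = 0 − (15/51)(1−0) = -5/17
ω_r/ω_s = -5/17

-5/17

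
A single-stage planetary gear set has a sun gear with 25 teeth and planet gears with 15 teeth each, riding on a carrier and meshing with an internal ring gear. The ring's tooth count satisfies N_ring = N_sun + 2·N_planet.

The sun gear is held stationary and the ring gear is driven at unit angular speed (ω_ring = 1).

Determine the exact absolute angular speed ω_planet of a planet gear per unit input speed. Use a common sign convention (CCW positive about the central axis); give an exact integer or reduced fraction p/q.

N_ring = 25 + 2·15 = 55
25(ω_s−ω_c) = −55(ω_r−ω_c),  ω_s=0, ω_r=1
25(0−ω_c) = −55(1−ω_c)  ⇒  80ω_c = 55  ⇒  ω_c = 11/16
sun–planet: 25·(0−11/16) = −15·(ω_p−ω_c)  ⇒  ω_p−ω_c = −(25/15)·(-11/16) = 55/48
ω_p = 11/16 + 55/48 = 11/6

11/6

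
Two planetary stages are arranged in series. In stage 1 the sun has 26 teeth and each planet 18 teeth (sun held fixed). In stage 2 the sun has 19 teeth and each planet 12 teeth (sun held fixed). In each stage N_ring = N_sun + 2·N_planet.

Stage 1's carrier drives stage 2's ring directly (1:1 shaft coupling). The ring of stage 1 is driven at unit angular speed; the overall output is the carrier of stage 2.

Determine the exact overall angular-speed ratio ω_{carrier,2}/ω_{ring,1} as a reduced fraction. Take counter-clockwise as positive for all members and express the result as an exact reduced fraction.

43/88

Stage 1: N_ring = 26 + 2·18 = 62
Stage 1: 26(ω_s−ω_c) = −62(ω_r−ω_c),  ω_s=0, ω_r=1
Stage 1: 26(0−ω_c) = −62(1−ω_c)  ⇒  88ω_c = 62  ⇒  ω_c = 31/44
  ⇒ ω_c¹/ω_r¹ = 31/44
Stage 2: N_ring = 19 + 2·12 = 43
Stage 2: 19(ω_s−ω_c) = −43(ω_r−ω_c),  ω_s=0, ω_r=1
Stage 2: 19(0−ω_c) = −43(1−ω_c)  ⇒  62ω_c = 43  ⇒  ω_c = 43/62
  ⇒ ω_c²/ω_r² = 43/62
Coupling ω_r² = ω_c¹ ⇒ overall = 31/44 × 43/62 = 43/88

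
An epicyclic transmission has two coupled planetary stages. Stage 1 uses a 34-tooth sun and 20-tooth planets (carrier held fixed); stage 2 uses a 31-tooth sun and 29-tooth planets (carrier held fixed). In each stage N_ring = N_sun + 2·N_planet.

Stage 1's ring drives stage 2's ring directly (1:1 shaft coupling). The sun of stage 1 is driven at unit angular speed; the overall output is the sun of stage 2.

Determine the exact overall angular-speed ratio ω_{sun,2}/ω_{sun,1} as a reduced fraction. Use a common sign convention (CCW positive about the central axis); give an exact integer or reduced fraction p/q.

1513/1147

Stage 1: N_ring = 34 + 2·20 = 74
Stage 1: 34(ω_s−ω_c) = −74(ω_r−ω_c),  ω_c=0, ω_s=1
Stage 1: ω_r = 0 − (34/74)(1−0) = -17/37
  ⇒ ω_r¹/ω_s¹ = -17/37
Stage 2: N_ring = 31 + 2·29 = 89
Stage 2: 31(ω_s−ω_c) = −89(ω_r−ω_c),  ω_c=0, ω_r=1
Stage 2: ω_s = 0 − (89/31)(1−0) = -89/31
  ⇒ ω_s²/ω_r² = -89/31
Coupling ω_r² = ω_r¹ ⇒ overall = -17/37 × -89/31 = 1513/1147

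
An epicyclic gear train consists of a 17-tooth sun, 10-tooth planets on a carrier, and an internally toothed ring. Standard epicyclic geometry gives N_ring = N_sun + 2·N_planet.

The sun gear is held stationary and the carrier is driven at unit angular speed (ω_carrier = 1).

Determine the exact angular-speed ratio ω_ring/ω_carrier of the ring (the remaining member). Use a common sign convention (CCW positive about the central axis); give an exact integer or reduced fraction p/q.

54/37

N_ring = 17 + 2·10 = 37
17(ω_s−ω_c) = −37(ω_r−ω_c),  ω_s=0, ω_c=1
ω_r = 1 − (17/37)(0−1) = 54/37
ω_r/ω_c = 54/37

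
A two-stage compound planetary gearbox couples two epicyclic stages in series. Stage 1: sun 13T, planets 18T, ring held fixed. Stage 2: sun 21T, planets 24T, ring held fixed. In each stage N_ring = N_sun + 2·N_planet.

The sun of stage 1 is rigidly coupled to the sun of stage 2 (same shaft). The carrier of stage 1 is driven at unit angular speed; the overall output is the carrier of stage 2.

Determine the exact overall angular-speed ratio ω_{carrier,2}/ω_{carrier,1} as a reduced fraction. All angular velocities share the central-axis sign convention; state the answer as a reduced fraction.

217/195

Stage 1: N_ring = 13 + 2·18 = 49
Stage 1: 13(ω_s−ω_c) = −49(ω_r−ω_c),  ω_r=0, ω_c=1
Stage 1: ω_s = 1 − (49/13)(0−1) = 62/13
  ⇒ ω_s¹/ω_c¹ = 62/13
Stage 2: N_ring = 21 + 2·24 = 69
Stage 2: 21(ω_s−ω_c) = −69(ω_r−ω_c),  ω_r=0, ω_s=1
Stage 2: 21(1−ω_c) = −69(0−ω_c)  ⇒  90ω_c = 21  ⇒  ω_c = 7/30
  ⇒ ω_c²/ω_s² = 7/30
Coupling ω_s² = ω_s¹ ⇒ overall = 62/13 × 7/30 = 217/195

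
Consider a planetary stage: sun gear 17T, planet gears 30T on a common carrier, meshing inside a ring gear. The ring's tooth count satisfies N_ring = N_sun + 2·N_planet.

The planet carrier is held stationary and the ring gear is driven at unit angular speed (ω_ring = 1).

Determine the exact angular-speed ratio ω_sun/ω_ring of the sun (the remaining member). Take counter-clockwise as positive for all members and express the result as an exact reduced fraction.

-77/17

N_ring = 17 + 2·30 = 77
17(ω_s−ω_c) = −77(ω_r−ω_c),  ω_c=0, ω_r=1
ω_s = 0 − (77/17)(1−0) = -77/17
ω_s/ω_r = -77/17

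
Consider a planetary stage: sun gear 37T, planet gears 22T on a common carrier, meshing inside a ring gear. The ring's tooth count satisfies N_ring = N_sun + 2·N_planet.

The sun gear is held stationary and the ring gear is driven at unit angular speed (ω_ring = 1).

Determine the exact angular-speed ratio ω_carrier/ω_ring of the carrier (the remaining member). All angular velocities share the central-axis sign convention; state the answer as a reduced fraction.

N_ring = 37 + 2·22 = 81
37(ω_s−ω_c) = −81(ω_r−ω_c),  ω_s=0, ω_r=1
37(0−ω_c) = −81(1−ω_c)  ⇒  118ω_c = 81  ⇒  ω_c = 81/118
ω_c/ω_r = 81/118

81/118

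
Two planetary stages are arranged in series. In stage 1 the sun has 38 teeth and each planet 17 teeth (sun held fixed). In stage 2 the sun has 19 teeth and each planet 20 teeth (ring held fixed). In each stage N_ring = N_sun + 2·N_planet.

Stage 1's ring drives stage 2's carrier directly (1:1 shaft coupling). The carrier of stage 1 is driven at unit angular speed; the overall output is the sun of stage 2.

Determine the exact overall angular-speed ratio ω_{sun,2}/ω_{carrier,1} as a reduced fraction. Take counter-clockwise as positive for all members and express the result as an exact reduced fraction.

715/114

Stage 1: N_ring = 38 + 2·17 = 72
Stage 1: 38(ω_s−ω_c) = −72(ω_r−ω_c),  ω_s=0, ω_c=1
Stage 1: ω_r = 1 − (38/72)(0−1) = 55/36
  ⇒ ω_r¹/ω_c¹ = 55/36
Stage 2: N_ring = 19 + 2·20 = 59
Stage 2: 19(ω_s−ω_c) = −59(ω_r−ω_c),  ω_r=0, ω_c=1
Stage 2: ω_s = 1 − (59/19)(0−1) = 78/19
  ⇒ ω_s²/ω_c² = 78/19
Coupling ω_c² = ω_r¹ ⇒ overall = 55/36 × 78/19 = 715/114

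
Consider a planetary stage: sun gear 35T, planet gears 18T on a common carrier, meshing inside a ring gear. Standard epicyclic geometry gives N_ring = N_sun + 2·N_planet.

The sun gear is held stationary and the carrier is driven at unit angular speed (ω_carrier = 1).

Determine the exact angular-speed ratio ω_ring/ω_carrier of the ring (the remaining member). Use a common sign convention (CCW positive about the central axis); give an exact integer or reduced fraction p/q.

106/71

N_ring = 35 + 2·18 = 71
35(ω_s−ω_c) = −71(ω_r−ω_c),  ω_s=0, ω_c=1
ω_r = 1 − (35/71)(0−1) = 106/71
ω_r/ω_c = 106/71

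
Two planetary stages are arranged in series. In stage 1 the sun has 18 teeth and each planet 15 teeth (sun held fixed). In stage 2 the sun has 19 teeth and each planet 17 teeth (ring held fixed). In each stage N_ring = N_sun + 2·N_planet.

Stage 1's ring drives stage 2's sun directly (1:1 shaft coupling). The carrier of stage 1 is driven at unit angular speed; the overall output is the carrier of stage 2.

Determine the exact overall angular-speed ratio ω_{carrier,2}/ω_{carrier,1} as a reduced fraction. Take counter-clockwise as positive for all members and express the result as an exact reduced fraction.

209/576

Stage 1: N_ring = 18 + 2·15 = 48
Stage 1: 18(ω_s−ω_c) = −48(ω_r−ω_c),  ω_s=0, ω_c=1
Stage 1: ω_r = 1 − (18/48)(0−1) = 11/8
  ⇒ ω_r¹/ω_c¹ = 11/8
Stage 2: N_ring = 19 + 2·17 = 53
Stage 2: 19(ω_s−ω_c) = −53(ω_r−ω_c),  ω_r=0, ω_s=1
Stage 2: 19(1−ω_c) = −53(0−ω_c)  ⇒  72ω_c = 19  ⇒  ω_c = 19/72
  ⇒ ω_c²/ω_s² = 19/72
Coupling ω_s² = ω_r¹ ⇒ overall = 11/8 × 19/72 = 209/576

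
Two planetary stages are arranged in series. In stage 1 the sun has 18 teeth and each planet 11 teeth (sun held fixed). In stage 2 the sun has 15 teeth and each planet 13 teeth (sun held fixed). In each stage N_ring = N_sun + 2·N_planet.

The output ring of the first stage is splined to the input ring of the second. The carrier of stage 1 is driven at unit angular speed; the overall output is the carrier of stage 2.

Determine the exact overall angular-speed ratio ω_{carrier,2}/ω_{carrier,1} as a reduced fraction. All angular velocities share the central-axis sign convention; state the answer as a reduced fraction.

1189/1120

Stage 1: N_ring = 18 + 2·11 = 40
Stage 1: 18(ω_s−ω_c) = −40(ω_r−ω_c),  ω_s=0, ω_c=1
Stage 1: ω_r = 1 − (18/40)(0−1) = 29/20
  ⇒ ω_r¹/ω_c¹ = 29/20
Stage 2: N_ring = 15 + 2·13 = 41
Stage 2: 15(ω_s−ω_c) = −41(ω_r−ω_c),  ω_s=0, ω_r=1
Stage 2: 15(0−ω_c) = −41(1−ω_c)  ⇒  56ω_c = 41  ⇒  ω_c = 41/56
  ⇒ ω_c²/ω_r² = 41/56
Coupling ω_r² = ω_r¹ ⇒ overall = 29/20 × 41/56 = 1189/1120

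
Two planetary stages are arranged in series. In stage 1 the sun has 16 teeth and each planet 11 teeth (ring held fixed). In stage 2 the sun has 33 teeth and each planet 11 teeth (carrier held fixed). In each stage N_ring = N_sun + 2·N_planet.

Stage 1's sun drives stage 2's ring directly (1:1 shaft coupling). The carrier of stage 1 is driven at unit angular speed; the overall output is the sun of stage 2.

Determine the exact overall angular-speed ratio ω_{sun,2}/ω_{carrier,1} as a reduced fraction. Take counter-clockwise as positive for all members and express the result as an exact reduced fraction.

-45/8

Stage 1: N_ring = 16 + 2·11 = 38
Stage 1: 16(ω_s−ω_c) = −38(ω_r−ω_c),  ω_r=0, ω_c=1
Stage 1: ω_s = 1 − (38/16)(0−1) = 27/8
  ⇒ ω_s¹/ω_c¹ = 27/8
Stage 2: N_ring = 33 + 2·11 = 55
Stage 2: 33(ω_s−ω_c) = −55(ω_r−ω_c),  ω_c=0, ω_r=1
Stage 2: ω_s = 0 − (55/33)(1−0) = -5/3
  ⇒ ω_s²/ω_r² = -5/3
Coupling ω_r² = ω_s¹ ⇒ overall = 27/8 × -5/3 = -45/8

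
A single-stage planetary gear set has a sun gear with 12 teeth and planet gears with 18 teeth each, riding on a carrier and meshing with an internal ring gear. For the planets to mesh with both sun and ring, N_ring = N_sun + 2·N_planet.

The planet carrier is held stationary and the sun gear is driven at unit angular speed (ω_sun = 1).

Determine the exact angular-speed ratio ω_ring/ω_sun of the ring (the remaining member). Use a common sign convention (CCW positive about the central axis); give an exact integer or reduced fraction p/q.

N_ring = 12 + 2·18 = 48
12(ω_s−ω_c) = −48(ω_r−ω_c),  ω_c=0, ω_s=1
ω_r = 0 − (12/48)(1−0) = -1/4
ω_r/ω_s = -1/4

-1/4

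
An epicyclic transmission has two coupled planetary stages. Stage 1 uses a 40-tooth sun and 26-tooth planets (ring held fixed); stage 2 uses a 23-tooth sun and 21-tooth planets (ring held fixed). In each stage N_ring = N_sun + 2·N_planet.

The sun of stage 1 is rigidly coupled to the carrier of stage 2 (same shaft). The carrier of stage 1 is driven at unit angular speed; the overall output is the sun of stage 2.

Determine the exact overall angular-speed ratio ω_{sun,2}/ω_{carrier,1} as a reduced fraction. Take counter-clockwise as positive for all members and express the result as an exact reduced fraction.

Stage 1: N_ring = 40 + 2·26 = 92
Stage 1: 40(ω_s−ω_c) = −92(ω_r−ω_c),  ω_r=0, ω_c=1
Stage 1: ω_s = 1 − (92/40)(0−1) = 33/10
  ⇒ ω_s¹/ω_c¹ = 33/10
Stage 2: N_ring = 23 + 2·21 = 65
Stage 2: 23(ω_s−ω_c) = −65(ω_r−ω_c),  ω_r=0, ω_c=1
Stage 2: ω_s = 1 − (65/23)(0−1) = 88/23
  ⇒ ω_s²/ω_c² = 88/23
Coupling ω_c² = ω_s¹ ⇒ overall = 33/10 × 88/23 = 1452/115

1452/115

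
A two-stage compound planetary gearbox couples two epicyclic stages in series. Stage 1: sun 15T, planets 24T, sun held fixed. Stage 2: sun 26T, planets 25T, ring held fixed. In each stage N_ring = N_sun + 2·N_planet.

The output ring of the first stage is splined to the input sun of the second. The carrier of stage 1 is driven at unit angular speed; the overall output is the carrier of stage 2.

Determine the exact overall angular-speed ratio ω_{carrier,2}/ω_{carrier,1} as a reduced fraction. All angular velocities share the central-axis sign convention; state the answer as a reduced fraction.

338/1071

Stage 1: N_ring = 15 + 2·24 = 63
Stage 1: 15(ω_s−ω_c) = −63(ω_r−ω_c),  ω_s=0, ω_c=1
Stage 1: ω_r = 1 − (15/63)(0−1) = 26/21
  ⇒ ω_r¹/ω_c¹ = 26/21
Stage 2: N_ring = 26 + 2·25 = 76
Stage 2: 26(ω_s−ω_c) = −76(ω_r−ω_c),  ω_r=0, ω_s=1
Stage 2: 26(1−ω_c) = −76(0−ω_c)  ⇒  102ω_c = 26  ⇒  ω_c = 13/51
  ⇒ ω_c²/ω_s² = 13/51
Coupling ω_s² = ω_r¹ ⇒ overall = 26/21 × 13/51 = 338/1071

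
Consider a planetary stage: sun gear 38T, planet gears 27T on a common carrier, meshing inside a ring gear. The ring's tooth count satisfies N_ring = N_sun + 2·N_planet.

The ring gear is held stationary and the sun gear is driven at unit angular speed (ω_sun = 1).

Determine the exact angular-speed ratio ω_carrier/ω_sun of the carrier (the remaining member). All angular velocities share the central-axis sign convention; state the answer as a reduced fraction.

19/65

N_ring = 38 + 2·27 = 92
38(ω_s−ω_c) = −92(ω_r−ω_c),  ω_r=0, ω_s=1
38(1−ω_c) = −92(0−ω_c)  ⇒  130ω_c = 38  ⇒  ω_c = 19/65
ω_c/ω_s = 19/65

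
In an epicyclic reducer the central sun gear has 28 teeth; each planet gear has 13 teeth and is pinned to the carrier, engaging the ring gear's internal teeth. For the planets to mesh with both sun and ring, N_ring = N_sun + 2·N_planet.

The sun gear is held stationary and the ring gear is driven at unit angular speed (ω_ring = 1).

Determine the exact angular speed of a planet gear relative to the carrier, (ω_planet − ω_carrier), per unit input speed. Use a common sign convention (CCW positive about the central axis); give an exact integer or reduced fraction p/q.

N_ring = 28 + 2·13 = 54
28(ω_s−ω_c) = −54(ω_r−ω_c),  ω_s=0, ω_r=1
28(0−ω_c) = −54(1−ω_c)  ⇒  82ω_c = 54  ⇒  ω_c = 27/41
sun–planet: 28·(0−27/41) = −13·(ω_p−ω_c)  ⇒  ω_p−ω_c = −(28/13)·(-27/41) = 756/533

756/533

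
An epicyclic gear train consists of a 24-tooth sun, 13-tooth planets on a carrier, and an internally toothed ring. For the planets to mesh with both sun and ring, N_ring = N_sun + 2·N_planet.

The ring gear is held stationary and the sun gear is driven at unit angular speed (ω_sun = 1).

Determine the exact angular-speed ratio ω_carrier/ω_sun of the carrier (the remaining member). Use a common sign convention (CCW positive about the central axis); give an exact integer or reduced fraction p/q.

12/37

N_ring = 24 + 2·13 = 50
24(ω_s−ω_c) = −50(ω_r−ω_c),  ω_r=0, ω_s=1
24(1−ω_c) = −50(0−ω_c)  ⇒  74ω_c = 24  ⇒  ω_c = 12/37
ω_c/ω_s = 12/37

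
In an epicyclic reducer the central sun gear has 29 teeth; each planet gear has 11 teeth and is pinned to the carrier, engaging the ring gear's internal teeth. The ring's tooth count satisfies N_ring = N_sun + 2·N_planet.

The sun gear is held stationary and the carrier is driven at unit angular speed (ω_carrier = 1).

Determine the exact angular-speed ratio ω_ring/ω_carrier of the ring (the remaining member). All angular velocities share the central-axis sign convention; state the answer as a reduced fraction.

N_ring = 29 + 2·11 = 51
29(ω_s−ω_c) = −51(ω_r−ω_c),  ω_s=0, ω_c=1
ω_r = 1 − (29/51)(0−1) = 80/51
ω_r/ω_c = 80/51

80/51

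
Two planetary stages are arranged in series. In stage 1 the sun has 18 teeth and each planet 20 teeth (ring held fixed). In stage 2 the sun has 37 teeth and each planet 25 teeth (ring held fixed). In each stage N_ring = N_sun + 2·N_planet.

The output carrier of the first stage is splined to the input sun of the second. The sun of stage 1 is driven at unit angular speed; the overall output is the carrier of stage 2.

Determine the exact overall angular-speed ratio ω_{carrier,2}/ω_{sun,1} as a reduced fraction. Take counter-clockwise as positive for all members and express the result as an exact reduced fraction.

333/4712

Stage 1: N_ring = 18 + 2·20 = 58
Stage 1: 18(ω_s−ω_c) = −58(ω_r−ω_c),  ω_r=0, ω_s=1
Stage 1: 18(1−ω_c) = −58(0−ω_c)  ⇒  76ω_c = 18  ⇒  ω_c = 9/38
  ⇒ ω_c¹/ω_s¹ = 9/38
Stage 2: N_ring = 37 + 2·25 = 87
Stage 2: 37(ω_s−ω_c) = −87(ω_r−ω_c),  ω_r=0, ω_s=1
Stage 2: 37(1−ω_c) = −87(0−ω_c)  ⇒  124ω_c = 37  ⇒  ω_c = 37/124
  ⇒ ω_c²/ω_s² = 37/124
Coupling ω_s² = ω_c¹ ⇒ overall = 9/38 × 37/124 = 333/4712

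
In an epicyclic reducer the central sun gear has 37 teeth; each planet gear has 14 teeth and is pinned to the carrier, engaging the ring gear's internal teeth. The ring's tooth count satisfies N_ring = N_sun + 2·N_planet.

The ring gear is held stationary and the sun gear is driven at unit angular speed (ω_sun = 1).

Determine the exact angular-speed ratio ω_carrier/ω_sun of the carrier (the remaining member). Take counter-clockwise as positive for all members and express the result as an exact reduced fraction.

N_ring = 37 + 2·14 = 65
37(ω_s−ω_c) = −65(ω_r−ω_c),  ω_r=0, ω_s=1
37(1−ω_c) = −65(0−ω_c)  ⇒  102ω_c = 37  ⇒  ω_c = 37/102
ω_c/ω_s = 37/102

37/102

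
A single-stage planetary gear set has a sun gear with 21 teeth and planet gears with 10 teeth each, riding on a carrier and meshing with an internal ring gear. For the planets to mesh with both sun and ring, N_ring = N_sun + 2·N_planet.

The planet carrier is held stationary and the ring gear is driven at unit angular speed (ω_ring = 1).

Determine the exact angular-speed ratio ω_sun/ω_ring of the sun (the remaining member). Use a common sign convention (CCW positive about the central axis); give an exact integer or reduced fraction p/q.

N_ring = 21 + 2·10 = 41
21(ω_s−ω_c) = −41(ω_r−ω_c),  ω_c=0, ω_r=1
ω_s = 0 − (41/21)(1−0) = -41/21
ω_s/ω_r = -41/21

-41/21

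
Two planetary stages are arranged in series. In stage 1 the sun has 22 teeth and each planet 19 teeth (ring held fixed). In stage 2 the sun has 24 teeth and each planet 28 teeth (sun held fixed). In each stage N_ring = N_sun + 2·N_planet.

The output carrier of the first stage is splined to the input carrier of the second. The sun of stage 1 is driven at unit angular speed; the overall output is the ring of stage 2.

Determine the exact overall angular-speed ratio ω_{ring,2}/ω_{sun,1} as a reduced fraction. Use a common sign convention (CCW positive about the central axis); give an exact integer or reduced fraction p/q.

143/410

Stage 1: N_ring = 22 + 2·19 = 60
Stage 1: 22(ω_s−ω_c) = −60(ω_r−ω_c),  ω_r=0, ω_s=1
Stage 1: 22(1−ω_c) = −60(0−ω_c)  ⇒  82ω_c = 22  ⇒  ω_c = 11/41
  ⇒ ω_c¹/ω_s¹ = 11/41
Stage 2: N_ring = 24 + 2·28 = 80
Stage 2: 24(ω_s−ω_c) = −80(ω_r−ω_c),  ω_s=0, ω_c=1
Stage 2: ω_r = 1 − (24/80)(0−1) = 13/10
  ⇒ ω_r²/ω_c² = 13/10
Coupling ω_c² = ω_c¹ ⇒ overall = 11/41 × 13/10 = 143/410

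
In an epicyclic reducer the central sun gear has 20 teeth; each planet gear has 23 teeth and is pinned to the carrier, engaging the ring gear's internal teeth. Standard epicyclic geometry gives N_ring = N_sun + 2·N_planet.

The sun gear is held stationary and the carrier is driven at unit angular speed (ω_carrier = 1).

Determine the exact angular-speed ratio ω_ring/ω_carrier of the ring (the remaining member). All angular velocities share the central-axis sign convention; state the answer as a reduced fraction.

43/33

N_ring = 20 + 2·23 = 66
20(ω_s−ω_c) = −66(ω_r−ω_c),  ω_s=0, ω_c=1
ω_r = 1 − (20/66)(0−1) = 43/33
ω_r/ω_c = 43/33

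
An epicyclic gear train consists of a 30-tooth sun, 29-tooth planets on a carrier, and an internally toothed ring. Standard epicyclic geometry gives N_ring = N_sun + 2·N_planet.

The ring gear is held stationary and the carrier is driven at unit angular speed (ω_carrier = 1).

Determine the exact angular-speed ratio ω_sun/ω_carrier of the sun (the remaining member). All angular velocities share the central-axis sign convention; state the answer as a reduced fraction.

N_ring = 30 + 2·29 = 88
30(ω_s−ω_c) = −88(ω_r−ω_c),  ω_r=0, ω_c=1
ω_s = 1 − (88/30)(0−1) = 59/15
ω_s/ω_c = 59/15

59/15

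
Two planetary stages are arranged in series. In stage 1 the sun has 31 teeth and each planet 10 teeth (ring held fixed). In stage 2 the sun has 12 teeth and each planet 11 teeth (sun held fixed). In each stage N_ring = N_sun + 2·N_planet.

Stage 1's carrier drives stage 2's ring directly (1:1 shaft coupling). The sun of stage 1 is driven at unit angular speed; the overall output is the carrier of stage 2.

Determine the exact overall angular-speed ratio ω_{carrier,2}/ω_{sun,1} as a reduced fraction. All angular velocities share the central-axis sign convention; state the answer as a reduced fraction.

527/1886

Stage 1: N_ring = 31 + 2·10 = 51
Stage 1: 31(ω_s−ω_c) = −51(ω_r−ω_c),  ω_r=0, ω_s=1
Stage 1: 31(1−ω_c) = −51(0−ω_c)  ⇒  82ω_c = 31  ⇒  ω_c = 31/82
  ⇒ ω_c¹/ω_s¹ = 31/82
Stage 2: N_ring = 12 + 2·11 = 34
Stage 2: 12(ω_s−ω_c) = −34(ω_r−ω_c),  ω_s=0, ω_r=1
Stage 2: 12(0−ω_c) = −34(1−ω_c)  ⇒  46ω_c = 34  ⇒  ω_c = 17/23
  ⇒ ω_c²/ω_r² = 17/23
Coupling ω_r² = ω_c¹ ⇒ overall = 31/82 × 17/23 = 527/1886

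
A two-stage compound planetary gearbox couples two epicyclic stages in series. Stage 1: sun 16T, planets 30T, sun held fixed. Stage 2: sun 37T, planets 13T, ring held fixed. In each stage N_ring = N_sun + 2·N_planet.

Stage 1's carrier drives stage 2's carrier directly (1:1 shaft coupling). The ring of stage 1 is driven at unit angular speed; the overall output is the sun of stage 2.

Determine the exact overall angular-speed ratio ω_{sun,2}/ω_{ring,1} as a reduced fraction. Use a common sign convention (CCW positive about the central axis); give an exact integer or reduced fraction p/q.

1900/851

Stage 1: N_ring = 16 + 2·30 = 76
Stage 1: 16(ω_s−ω_c) = −76(ω_r−ω_c),  ω_s=0, ω_r=1
Stage 1: 16(0−ω_c) = −76(1−ω_c)  ⇒  92ω_c = 76  ⇒  ω_c = 19/23
  ⇒ ω_c¹/ω_r¹ = 19/23
Stage 2: N_ring = 37 + 2·13 = 63
Stage 2: 37(ω_s−ω_c) = −63(ω_r−ω_c),  ω_r=0, ω_c=1
Stage 2: ω_s = 1 − (63/37)(0−1) = 100/37
  ⇒ ω_s²/ω_c² = 100/37
Coupling ω_c² = ω_c¹ ⇒ overall = 19/23 × 100/37 = 1900/851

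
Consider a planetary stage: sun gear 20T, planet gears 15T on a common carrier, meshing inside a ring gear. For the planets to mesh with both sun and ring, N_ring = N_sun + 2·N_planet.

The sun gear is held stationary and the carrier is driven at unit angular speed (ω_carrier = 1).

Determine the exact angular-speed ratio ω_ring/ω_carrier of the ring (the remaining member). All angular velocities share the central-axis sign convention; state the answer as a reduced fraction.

N_ring = 20 + 2·15 = 50
20(ω_s−ω_c) = −50(ω_r−ω_c),  ω_s=0, ω_c=1
ω_r = 1 − (20/50)(0−1) = 7/5
ω_r/ω_c = 7/5

7/5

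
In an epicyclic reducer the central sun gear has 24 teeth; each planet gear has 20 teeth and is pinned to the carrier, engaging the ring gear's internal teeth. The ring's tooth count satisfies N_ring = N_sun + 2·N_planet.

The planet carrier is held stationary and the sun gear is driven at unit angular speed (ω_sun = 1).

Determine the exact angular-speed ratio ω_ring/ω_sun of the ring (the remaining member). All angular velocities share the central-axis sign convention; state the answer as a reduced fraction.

-3/8

N_ring = 24 + 2·20 = 64
24(ω_s−ω_c) = −64(ω_r−ω_c),  ω_c=0, ω_s=1
ω_r = 0 − (24/64)(1−0) = -3/8
ω_r/ω_s = -3/8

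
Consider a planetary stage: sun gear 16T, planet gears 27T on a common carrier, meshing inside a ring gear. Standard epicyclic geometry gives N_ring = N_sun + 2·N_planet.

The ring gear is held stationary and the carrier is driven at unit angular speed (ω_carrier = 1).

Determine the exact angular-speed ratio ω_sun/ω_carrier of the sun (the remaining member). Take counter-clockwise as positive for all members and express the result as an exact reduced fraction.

N_ring = 16 + 2·27 = 70
16(ω_s−ω_c) = −70(ω_r−ω_c),  ω_r=0, ω_c=1
ω_s = 1 − (70/16)(0−1) = 43/8
ω_s/ω_c = 43/8

43/8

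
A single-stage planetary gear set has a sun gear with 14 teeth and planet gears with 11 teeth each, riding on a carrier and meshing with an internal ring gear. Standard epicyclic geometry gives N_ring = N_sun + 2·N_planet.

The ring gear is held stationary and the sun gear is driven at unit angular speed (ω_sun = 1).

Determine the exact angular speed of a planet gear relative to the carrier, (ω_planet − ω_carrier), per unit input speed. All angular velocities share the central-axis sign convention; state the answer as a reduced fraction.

N_ring = 14 + 2·11 = 36
14(ω_s−ω_c) = −36(ω_r−ω_c),  ω_r=0, ω_s=1
14(1−ω_c) = −36(0−ω_c)  ⇒  50ω_c = 14  ⇒  ω_c = 7/25
sun–planet: 14·(1−7/25) = −11·(ω_p−ω_c)  ⇒  ω_p−ω_c = −(14/11)·(18/25) = -252/275

-252/275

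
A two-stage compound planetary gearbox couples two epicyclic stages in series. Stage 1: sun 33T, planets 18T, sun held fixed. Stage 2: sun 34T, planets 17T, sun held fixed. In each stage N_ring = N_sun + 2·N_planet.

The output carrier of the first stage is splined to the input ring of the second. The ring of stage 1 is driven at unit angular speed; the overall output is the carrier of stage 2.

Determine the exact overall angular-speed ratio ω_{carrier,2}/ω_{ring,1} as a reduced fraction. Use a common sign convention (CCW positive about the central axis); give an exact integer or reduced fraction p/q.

23/51

Stage 1: N_ring = 33 + 2·18 = 69
Stage 1: 33(ω_s−ω_c) = −69(ω_r−ω_c),  ω_s=0, ω_r=1
Stage 1: 33(0−ω_c) = −69(1−ω_c)  ⇒  102ω_c = 69  ⇒  ω_c = 23/34
  ⇒ ω_c¹/ω_r¹ = 23/34
Stage 2: N_ring = 34 + 2·17 = 68
Stage 2: 34(ω_s−ω_c) = −68(ω_r−ω_c),  ω_s=0, ω_r=1
Stage 2: 34(0−ω_c) = −68(1−ω_c)  ⇒  102ω_c = 68  ⇒  ω_c = 2/3
  ⇒ ω_c²/ω_r² = 2/3
Coupling ω_r² = ω_c¹ ⇒ overall = 23/34 × 2/3 = 23/51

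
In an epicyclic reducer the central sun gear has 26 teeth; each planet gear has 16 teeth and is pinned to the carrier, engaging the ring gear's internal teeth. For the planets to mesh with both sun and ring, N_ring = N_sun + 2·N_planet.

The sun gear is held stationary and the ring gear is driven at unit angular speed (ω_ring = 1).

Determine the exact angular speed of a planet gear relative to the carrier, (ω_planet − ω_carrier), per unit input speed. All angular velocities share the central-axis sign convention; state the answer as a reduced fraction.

N_ring = 26 + 2·16 = 58
26(ω_s−ω_c) = −58(ω_r−ω_c),  ω_s=0, ω_r=1
26(0−ω_c) = −58(1−ω_c)  ⇒  84ω_c = 58  ⇒  ω_c = 29/42
sun–planet: 26·(0−29/42) = −16·(ω_p−ω_c)  ⇒  ω_p−ω_c = −(26/16)·(-29/42) = 377/336

377/336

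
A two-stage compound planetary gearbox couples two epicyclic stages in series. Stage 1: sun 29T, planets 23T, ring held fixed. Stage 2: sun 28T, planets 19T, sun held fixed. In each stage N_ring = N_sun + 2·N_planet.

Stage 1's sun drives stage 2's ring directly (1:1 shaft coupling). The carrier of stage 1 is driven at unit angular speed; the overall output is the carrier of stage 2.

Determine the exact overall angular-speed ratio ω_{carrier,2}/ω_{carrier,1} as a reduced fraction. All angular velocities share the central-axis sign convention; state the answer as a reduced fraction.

Stage 1: N_ring = 29 + 2·23 = 75
Stage 1: 29(ω_s−ω_c) = −75(ω_r−ω_c),  ω_r=0, ω_c=1
Stage 1: ω_s = 1 − (75/29)(0−1) = 104/29
  ⇒ ω_s¹/ω_c¹ = 104/29
Stage 2: N_ring = 28 + 2·19 = 66
Stage 2: 28(ω_s−ω_c) = −66(ω_r−ω_c),  ω_s=0, ω_r=1
Stage 2: 28(0−ω_c) = −66(1−ω_c)  ⇒  94ω_c = 66  ⇒  ω_c = 33/47
  ⇒ ω_c²/ω_r² = 33/47
Coupling ω_r² = ω_s¹ ⇒ overall = 104/29 × 33/47 = 3432/1363

3432/1363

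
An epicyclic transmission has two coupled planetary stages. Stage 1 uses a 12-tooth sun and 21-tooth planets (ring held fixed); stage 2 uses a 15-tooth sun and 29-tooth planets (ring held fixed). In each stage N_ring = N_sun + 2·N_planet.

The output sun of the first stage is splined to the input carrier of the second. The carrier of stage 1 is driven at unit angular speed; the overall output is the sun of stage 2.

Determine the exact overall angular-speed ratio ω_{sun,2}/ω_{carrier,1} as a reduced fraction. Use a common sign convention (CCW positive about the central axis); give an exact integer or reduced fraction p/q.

484/15

Stage 1: N_ring = 12 + 2·21 = 54
Stage 1: 12(ω_s−ω_c) = −54(ω_r−ω_c),  ω_r=0, ω_c=1
Stage 1: ω_s = 1 − (54/12)(0−1) = 11/2
  ⇒ ω_s¹/ω_c¹ = 11/2
Stage 2: N_ring = 15 + 2·29 = 73
Stage 2: 15(ω_s−ω_c) = −73(ω_r−ω_c),  ω_r=0, ω_c=1
Stage 2: ω_s = 1 − (73/15)(0−1) = 88/15
  ⇒ ω_s²/ω_c² = 88/15
Coupling ω_c² = ω_s¹ ⇒ overall = 11/2 × 88/15 = 484/15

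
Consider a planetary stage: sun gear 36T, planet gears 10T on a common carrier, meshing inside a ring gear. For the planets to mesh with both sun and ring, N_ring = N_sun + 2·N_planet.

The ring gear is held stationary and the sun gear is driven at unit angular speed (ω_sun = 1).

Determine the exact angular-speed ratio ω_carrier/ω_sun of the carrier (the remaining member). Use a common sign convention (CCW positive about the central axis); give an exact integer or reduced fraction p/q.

9/23

N_ring = 36 + 2·10 = 56
36(ω_s−ω_c) = −56(ω_r−ω_c),  ω_r=0, ω_s=1
36(1−ω_c) = −56(0−ω_c)  ⇒  92ω_c = 36  ⇒  ω_c = 9/23
ω_c/ω_s = 9/23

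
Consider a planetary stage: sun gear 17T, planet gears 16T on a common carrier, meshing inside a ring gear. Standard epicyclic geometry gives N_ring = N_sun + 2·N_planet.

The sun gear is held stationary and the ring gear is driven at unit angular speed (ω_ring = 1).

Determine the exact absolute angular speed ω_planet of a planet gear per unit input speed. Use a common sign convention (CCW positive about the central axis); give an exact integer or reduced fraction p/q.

N_ring = 17 + 2·16 = 49
17(ω_s−ω_c) = −49(ω_r−ω_c),  ω_s=0, ω_r=1
17(0−ω_c) = −49(1−ω_c)  ⇒  66ω_c = 49  ⇒  ω_c = 49/66
sun–planet: 17·(0−49/66) = −16·(ω_p−ω_c)  ⇒  ω_p−ω_c = −(17/16)·(-49/66) = 833/1056
ω_p = 49/66 + 833/1056 = 49/32

49/32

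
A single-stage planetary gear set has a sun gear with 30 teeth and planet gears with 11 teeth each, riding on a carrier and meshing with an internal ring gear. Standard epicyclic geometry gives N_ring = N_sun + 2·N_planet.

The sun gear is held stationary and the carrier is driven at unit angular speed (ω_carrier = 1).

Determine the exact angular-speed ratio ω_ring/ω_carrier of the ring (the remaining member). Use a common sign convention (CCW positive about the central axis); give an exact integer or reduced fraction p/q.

N_ring = 30 + 2·11 = 52
30(ω_s−ω_c) = −52(ω_r−ω_c),  ω_s=0, ω_c=1
ω_r = 1 − (30/52)(0−1) = 41/26
ω_r/ω_c = 41/26

41/26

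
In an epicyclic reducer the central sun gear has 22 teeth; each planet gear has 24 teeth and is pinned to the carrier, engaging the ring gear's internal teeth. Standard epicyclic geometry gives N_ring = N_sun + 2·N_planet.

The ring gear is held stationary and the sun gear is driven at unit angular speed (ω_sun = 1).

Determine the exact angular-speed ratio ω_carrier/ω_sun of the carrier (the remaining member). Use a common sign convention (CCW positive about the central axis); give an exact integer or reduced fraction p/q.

N_ring = 22 + 2·24 = 70
22(ω_s−ω_c) = −70(ω_r−ω_c),  ω_r=0, ω_s=1
22(1−ω_c) = −70(0−ω_c)  ⇒  92ω_c = 22  ⇒  ω_c = 11/46
ω_c/ω_s = 11/46

11/46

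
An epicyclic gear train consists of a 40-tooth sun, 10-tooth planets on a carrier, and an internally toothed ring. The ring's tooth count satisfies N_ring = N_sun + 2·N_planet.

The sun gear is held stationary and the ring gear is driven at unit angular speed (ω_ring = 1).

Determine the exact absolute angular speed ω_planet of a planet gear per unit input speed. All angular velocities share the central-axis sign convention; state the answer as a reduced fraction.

N_ring = 40 + 2·10 = 60
40(ω_s−ω_c) = −60(ω_r−ω_c),  ω_s=0, ω_r=1
40(0−ω_c) = −60(1−ω_c)  ⇒  100ω_c = 60  ⇒  ω_c = 3/5
sun–planet: 40·(0−3/5) = −10·(ω_p−ω_c)  ⇒  ω_p−ω_c = −(40/10)·(-3/5) = 12/5
ω_p = 3/5 + 12/5 = 3

3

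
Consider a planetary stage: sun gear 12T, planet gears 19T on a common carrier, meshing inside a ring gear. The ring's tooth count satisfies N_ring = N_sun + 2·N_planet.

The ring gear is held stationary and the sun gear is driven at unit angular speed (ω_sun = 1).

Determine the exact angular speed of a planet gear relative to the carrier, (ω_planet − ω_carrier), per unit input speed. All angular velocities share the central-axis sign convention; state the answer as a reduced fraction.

N_ring = 12 + 2·19 = 50
12(ω_s−ω_c) = −50(ω_r−ω_c),  ω_r=0, ω_s=1
12(1−ω_c) = −50(0−ω_c)  ⇒  62ω_c = 12  ⇒  ω_c = 6/31
sun–planet: 12·(1−6/31) = −19·(ω_p−ω_c)  ⇒  ω_p−ω_c = −(12/19)·(25/31) = -300/589

-300/589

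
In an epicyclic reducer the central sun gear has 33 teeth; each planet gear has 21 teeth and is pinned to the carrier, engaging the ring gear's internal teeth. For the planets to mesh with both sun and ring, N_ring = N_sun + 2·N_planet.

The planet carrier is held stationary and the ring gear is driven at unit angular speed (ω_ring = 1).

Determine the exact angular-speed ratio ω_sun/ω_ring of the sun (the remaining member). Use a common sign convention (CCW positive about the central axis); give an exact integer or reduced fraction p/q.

N_ring = 33 + 2·21 = 75
33(ω_s−ω_c) = −75(ω_r−ω_c),  ω_c=0, ω_r=1
ω_s = 0 − (75/33)(1−0) = -25/11
ω_s/ω_r = -25/11

-25/11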